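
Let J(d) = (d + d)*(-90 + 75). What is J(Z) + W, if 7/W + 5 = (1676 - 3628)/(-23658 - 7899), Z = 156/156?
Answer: -4895889/155833 ≈ -31.418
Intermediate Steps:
Z = 1 (Z = 156*(1/156) = 1)
J(d) = -30*d (J(d) = (2*d)*(-15) = -30*d)
W = -220899/155833 (W = 7/(-5 + (1676 - 3628)/(-23658 - 7899)) = 7/(-5 - 1952/(-31557)) = 7/(-5 - 1952*(-1/31557)) = 7/(-5 + 1952/31557) = 7/(-155833/31557) = 7*(-31557/155833) = -220899/155833 ≈ -1.4175)
J(Z) + W = -30*1 - 220899/155833 = -30 - 220899/155833 = -4895889/155833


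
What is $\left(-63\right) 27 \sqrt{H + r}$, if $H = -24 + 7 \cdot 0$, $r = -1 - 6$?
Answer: $- 1701 i \sqrt{31} \approx - 9470.8 i$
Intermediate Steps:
$r = -7$
$H = -24$ ($H = -24 + 0 = -24$)
$\left(-63\right) 27 \sqrt{H + r} = \left(-63\right) 27 \sqrt{-24 - 7} = - 1701 \sqrt{-31} = - 1701 i \sqrt{31}$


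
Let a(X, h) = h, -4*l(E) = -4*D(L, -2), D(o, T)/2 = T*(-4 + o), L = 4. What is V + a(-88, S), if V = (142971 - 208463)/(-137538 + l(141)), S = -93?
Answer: -6362771/68769 ≈ -92.524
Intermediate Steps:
D(o, T) = 2*T*(-4 + o) (D(o, T) = 2*(T*(-4 + o)) = 2*T*(-4 + o))
l(E) = 0 (l(E) = -(-1)*2*(-2)*(-4 + 4) = -(-1)*2*(-2)*0 = -(-1)*0 = -¼*0 = 0)
V = 32746/68769 (V = (142971 - 208463)/(-137538 + 0) = -65492/(-137538) = -65492*(-1/137538) = 32746/68769 ≈ 0.47617)
V + a(-88, S) = 32746/68769 - 93 = -6362771/68769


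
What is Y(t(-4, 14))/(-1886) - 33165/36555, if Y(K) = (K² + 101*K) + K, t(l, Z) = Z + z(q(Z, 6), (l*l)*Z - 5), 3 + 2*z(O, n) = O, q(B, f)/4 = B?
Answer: -72937929/18384728 ≈ -3.9673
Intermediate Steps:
q(B, f) = 4*B
z(O, n) = -3/2 + O/2
t(l, Z) = -3/2 + 3*Z (t(l, Z) = Z + (-3/2 + (4*Z)/2) = Z + (-3/2 + 2*Z) = -3/2 + 3*Z)
Y(K) = K² + 102*K
Y(t(-4, 14))/(-1886) - 33165/36555 = ((-3/2 + 3*14)*(102 + (-3/2 + 3*14)))/(-1886) - 33165/36555 = ((-3/2 + 42)*(102 + (-3/2 + 42)))*(-1/1886) - 33165*1/36555 = (81*(102 + 81/2)/2)*(-1/1886) - 2211/2437 = ((81/2)*(285/2))*(-1/1886) - 2211/2437 = (23085/4)*(-1/1886) - 2211/2437 = -23085/7544 - 2211/2437 = -72937929/18384728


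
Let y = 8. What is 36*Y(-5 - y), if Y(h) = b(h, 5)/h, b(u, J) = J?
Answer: -180/13 ≈ -13.846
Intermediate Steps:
Y(h) = 5/h
36*Y(-5 - y) = 36*(5/(-5 - 1*8)) = 36*(5/(-5 - 8)) = 36*(5/(-13)) = 36*(5*(-1/13)) = 36*(-5/13) = -180/13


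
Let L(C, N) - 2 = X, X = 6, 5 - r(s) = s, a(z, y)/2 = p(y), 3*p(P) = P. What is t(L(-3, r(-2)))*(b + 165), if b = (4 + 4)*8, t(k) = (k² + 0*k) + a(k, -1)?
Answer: 43510/3 ≈ 14503.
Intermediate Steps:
p(P) = P/3
a(z, y) = 2*y/3 (a(z, y) = 2*(y/3) = 2*y/3)
r(s) = 5 - s
L(C, N) = 8 (L(C, N) = 2 + 6 = 8)
t(k) = -⅔ + k² (t(k) = (k² + 0*k) + (⅔)*(-1) = (k² + 0) - ⅔ = k² - ⅔ = -⅔ + k²)
b = 64 (b = 8*8 = 64)
t(L(-3, r(-2)))*(b + 165) = (-⅔ + 8²)*(64 + 165) = (-⅔ + 64)*229 = (190/3)*229 = 43510/3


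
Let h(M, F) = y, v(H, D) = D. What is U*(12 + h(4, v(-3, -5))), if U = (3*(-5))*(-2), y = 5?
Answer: 510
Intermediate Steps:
U = 30 (U = -15*(-2) = 30)
h(M, F) = 5
U*(12 + h(4, v(-3, -5))) = 30*(12 + 5) = 30*17 = 510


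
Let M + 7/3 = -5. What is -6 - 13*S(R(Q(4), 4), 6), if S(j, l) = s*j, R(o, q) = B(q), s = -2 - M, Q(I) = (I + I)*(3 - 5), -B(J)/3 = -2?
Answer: -422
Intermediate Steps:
M = -22/3 (M = -7/3 - 5 = -22/3 ≈ -7.3333)
B(J) = 6 (B(J) = -3*(-2) = 6)
Q(I) = -4*I (Q(I) = (2*I)*(-2) = -4*I)
s = 16/3 (s = -2 - 1*(-22/3) = -2 + 22/3 = 16/3 ≈ 5.3333)
R(o, q) = 6
S(j, l) = 16*j/3
-6 - 13*S(R(Q(4), 4), 6) = -6 - 208*6/3 = -6 - 13*32 = -6 - 416 = -422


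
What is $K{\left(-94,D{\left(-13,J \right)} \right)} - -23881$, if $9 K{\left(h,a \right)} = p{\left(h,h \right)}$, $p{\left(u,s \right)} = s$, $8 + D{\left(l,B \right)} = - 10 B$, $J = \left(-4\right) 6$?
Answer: $\frac{214835}{9} \approx 23871.0$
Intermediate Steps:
$J = -24$
$D{\left(l,B \right)} = -8 - 10 B$
$K{\left(h,a \right)} = \frac{h}{9}$
$K{\left(-94,D{\left(-13,J \right)} \right)} - -23881 = \frac{1}{9} \left(-94\right) - -23881 = - \frac{94}{9} + 23881 = \frac{214835}{9}$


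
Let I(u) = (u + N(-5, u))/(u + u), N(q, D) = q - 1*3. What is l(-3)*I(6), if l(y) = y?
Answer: ½ ≈ 0.50000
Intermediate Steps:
N(q, D) = -3 + q (N(q, D) = q - 3 = -3 + q)
I(u) = (-8 + u)/(2*u) (I(u) = (u + (-3 - 5))/(u + u) = (u - 8)/((2*u)) = (-8 + u)*(1/(2*u)) = (-8 + u)/(2*u))
l(-3)*I(6) = -3*(-8 + 6)/(2*6) = -3*(-2)/(2*6) = -3*(-⅙) = ½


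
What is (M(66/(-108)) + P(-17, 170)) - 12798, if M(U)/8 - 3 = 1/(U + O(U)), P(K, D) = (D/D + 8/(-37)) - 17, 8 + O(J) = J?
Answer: -39281418/3071 ≈ -12791.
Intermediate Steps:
O(J) = -8 + J
P(K, D) = -600/37 (P(K, D) = (1 + 8*(-1/37)) - 17 = (1 - 8/37) - 17 = 29/37 - 17 = -600/37)
M(U) = 24 + 8/(-8 + 2*U) (M(U) = 24 + 8/(U + (-8 + U)) = 24 + 8/(-8 + 2*U))
(M(66/(-108)) + P(-17, 170)) - 12798 = (4*(-23 + 6*(66/(-108)))/(-4 + 66/(-108)) - 600/37) - 12798 = (4*(-23 + 6*(66*(-1/108)))/(-4 + 66*(-1/108)) - 600/37) - 12798 = (4*(-23 + 6*(-11/18))/(-4 - 11/18) - 600/37) - 12798 = (4*(-23 - 11/3)/(-83/18) - 600/37) - 12798 = (4*(-18/83)*(-80/3) - 600/37) - 12798 = (1920/83 - 600/37) - 12798 = 21240/3071 - 12798 = -39281418/3071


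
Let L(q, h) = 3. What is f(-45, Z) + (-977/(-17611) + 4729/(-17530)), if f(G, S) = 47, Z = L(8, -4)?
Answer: 14443723401/308720830 ≈ 46.786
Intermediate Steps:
Z = 3
f(-45, Z) + (-977/(-17611) + 4729/(-17530)) = 47 + (-977/(-17611) + 4729/(-17530)) = 47 + (-977*(-1/17611) + 4729*(-1/17530)) = 47 + (977/17611 - 4729/17530) = 47 - 66155609/308720830 = 14443723401/308720830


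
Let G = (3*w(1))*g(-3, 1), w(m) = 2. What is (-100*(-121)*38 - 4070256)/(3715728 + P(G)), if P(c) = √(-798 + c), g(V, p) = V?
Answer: -279489009416/287638220225 + 902614*I*√51/862914660675 ≈ -0.97167 + 7.47e-6*I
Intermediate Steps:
G = -18 (G = (3*2)*(-3) = 6*(-3) = -18)
(-100*(-121)*38 - 4070256)/(3715728 + P(G)) = (-100*(-121)*38 - 4070256)/(3715728 + √(-798 - 18)) = (12100*38 - 4070256)/(3715728 + √(-816)) = (459800 - 4070256)/(3715728 + 4*I*√51) = -3610456/(3715728 + 4*I*√51)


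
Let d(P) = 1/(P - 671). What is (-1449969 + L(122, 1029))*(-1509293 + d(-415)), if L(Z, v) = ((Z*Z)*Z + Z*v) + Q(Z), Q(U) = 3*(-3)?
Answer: -402731509663096/543 ≈ -7.4168e+11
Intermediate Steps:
Q(U) = -9
L(Z, v) = -9 + Z**3 + Z*v (L(Z, v) = ((Z*Z)*Z + Z*v) - 9 = (Z**2*Z + Z*v) - 9 = (Z**3 + Z*v) - 9 = -9 + Z**3 + Z*v)
d(P) = 1/(-671 + P)
(-1449969 + L(122, 1029))*(-1509293 + d(-415)) = (-1449969 + (-9 + 122**3 + 122*1029))*(-1509293 + 1/(-671 - 415)) = (-1449969 + (-9 + 1815848 + 125538))*(-1509293 + 1/(-1086)) = (-1449969 + 1941377)*(-1509293 - 1/1086) = 491408*(-1639092199/1086) = -402731509663096/543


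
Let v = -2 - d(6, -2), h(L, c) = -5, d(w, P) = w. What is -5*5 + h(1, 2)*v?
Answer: 15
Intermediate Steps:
v = -8 (v = -2 - 1*6 = -2 - 6 = -8)
-5*5 + h(1, 2)*v = -5*5 - 5*(-8) = -25 + 40 = 15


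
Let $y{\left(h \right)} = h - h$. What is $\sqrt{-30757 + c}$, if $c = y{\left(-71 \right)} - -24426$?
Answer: $i \sqrt{6331} \approx 79.568 i$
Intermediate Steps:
$y{\left(h \right)} = 0$
$c = 24426$ ($c = 0 - -24426 = 0 + 24426 = 24426$)
$\sqrt{-30757 + c} = \sqrt{-30757 + 24426} = \sqrt{-6331} = i \sqrt{6331}$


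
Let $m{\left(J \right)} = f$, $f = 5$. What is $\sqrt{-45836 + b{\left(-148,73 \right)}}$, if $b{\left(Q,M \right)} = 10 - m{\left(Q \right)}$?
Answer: $i \sqrt{45831} \approx 214.08 i$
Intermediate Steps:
$m{\left(J \right)} = 5$
$b{\left(Q,M \right)} = 5$ ($b{\left(Q,M \right)} = 10 - 5 = 5$)
$\sqrt{-45836 + b{\left(-148,73 \right)}} = \sqrt{-45836 + 5} = \sqrt{-45831} = i \sqrt{45831}$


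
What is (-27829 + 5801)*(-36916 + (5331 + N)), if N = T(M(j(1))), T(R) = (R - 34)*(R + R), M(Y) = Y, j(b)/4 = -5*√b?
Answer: 648173900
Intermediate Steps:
j(b) = -20*√b (j(b) = 4*(-5*√b) = -20*√b)
T(R) = 2*R*(-34 + R) (T(R) = (-34 + R)*(2*R) = 2*R*(-34 + R))
N = 2160 (N = 2*(-20*√1)*(-34 - 20*√1) = 2*(-20*1)*(-34 - 20*1) = 2*(-20)*(-34 - 20) = 2*(-20)*(-54) = 2160)
(-27829 + 5801)*(-36916 + (5331 + N)) = (-27829 + 5801)*(-36916 + (5331 + 2160)) = -22028*(-36916 + 7491) = -22028*(-29425) = 648173900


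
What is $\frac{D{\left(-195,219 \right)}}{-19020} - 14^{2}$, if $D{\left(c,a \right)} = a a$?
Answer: $- \frac{1258627}{6340} \approx -198.52$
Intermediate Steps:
$D{\left(c,a \right)} = a^{2}$
$\frac{D{\left(-195,219 \right)}}{-19020} - 14^{2} = \frac{219^{2}}{-19020} - 14^{2} = 47961 \left(- \frac{1}{19020}\right) - 196 = - \frac{15987}{6340} - 196 = - \frac{1258627}{6340}$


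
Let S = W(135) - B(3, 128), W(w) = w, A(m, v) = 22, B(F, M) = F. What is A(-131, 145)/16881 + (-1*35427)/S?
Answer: -199346761/742764 ≈ -268.39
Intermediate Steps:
S = 132 (S = 135 - 1*3 = 135 - 3 = 132)
A(-131, 145)/16881 + (-1*35427)/S = 22/16881 - 1*35427/132 = 22*(1/16881) - 35427*1/132 = 22/16881 - 11809/44 = -199346761/742764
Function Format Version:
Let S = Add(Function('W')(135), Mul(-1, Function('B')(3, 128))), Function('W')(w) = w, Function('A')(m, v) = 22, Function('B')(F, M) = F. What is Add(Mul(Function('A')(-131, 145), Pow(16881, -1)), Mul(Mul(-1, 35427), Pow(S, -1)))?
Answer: Rational(-199346761, 742764) ≈ -268.39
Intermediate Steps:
S = 132 (S = Add(135, Mul(-1, 3)) = Add(135, -3) = 132)
Add(Mul(Function('A')(-131, 145), Pow(16881, -1)), Mul(Mul(-1, 35427), Pow(S, -1))) = Add(Mul(22, Pow(16881, -1)), Mul(Mul(-1, 35427), Pow(132, -1))) = Add(Mul(22, Rational(1, 16881)), Mul(-35427, Rational(1, 132))) = Add(Rational(22, 16881), Rational(-11809, 44)) = Rational(-199346761, 742764)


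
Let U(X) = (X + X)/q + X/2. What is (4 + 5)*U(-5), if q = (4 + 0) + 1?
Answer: -81/2 ≈ -40.500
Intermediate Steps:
q = 5 (q = 4 + 1 = 5)
U(X) = 9*X/10 (U(X) = (X + X)/5 + X/2 = (2*X)*(⅕) + X*(½) = 2*X/5 + X/2 = 9*X/10)
(4 + 5)*U(-5) = (4 + 5)*((9/10)*(-5)) = 9*(-9/2) = -81/2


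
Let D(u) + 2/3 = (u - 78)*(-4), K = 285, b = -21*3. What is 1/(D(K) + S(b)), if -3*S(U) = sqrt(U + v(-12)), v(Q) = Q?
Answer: -7458/6180271 + 15*I*sqrt(3)/6180271 ≈ -0.0012067 + 4.2038e-6*I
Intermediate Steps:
b = -63
S(U) = -sqrt(-12 + U)/3 (S(U) = -sqrt(U - 12)/3 = -sqrt(-12 + U)/3)
D(u) = 934/3 - 4*u (D(u) = -2/3 + (u - 78)*(-4) = -2/3 + (-78 + u)*(-4) = -2/3 + (312 - 4*u) = 934/3 - 4*u)
1/(D(K) + S(b)) = 1/((934/3 - 4*285) - sqrt(-12 - 63)/3) = 1/((934/3 - 1140) - 5*I*sqrt(3)/3) = 1/(-2486/3 - 5*I*sqrt(3)/3)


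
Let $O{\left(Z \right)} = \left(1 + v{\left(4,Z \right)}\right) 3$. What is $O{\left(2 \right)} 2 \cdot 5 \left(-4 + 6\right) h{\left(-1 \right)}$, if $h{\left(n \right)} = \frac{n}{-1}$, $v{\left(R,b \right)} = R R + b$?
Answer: $1140$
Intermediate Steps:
$v{\left(R,b \right)} = b + R^{2}$ ($v{\left(R,b \right)} = R^{2} + b = b + R^{2}$)
$O{\left(Z \right)} = 51 + 3 Z$ ($O{\left(Z \right)} = \left(1 + \left(Z + 4^{2}\right)\right) 3 = \left(1 + \left(Z + 16\right)\right) 3 = \left(1 + \left(16 + Z\right)\right) 3 = \left(17 + Z\right) 3 = 51 + 3 Z$)
$h{\left(n \right)} = - n$ ($h{\left(n \right)} = n \left(-1\right) = - n$)
$O{\left(2 \right)} 2 \cdot 5 \left(-4 + 6\right) h{\left(-1 \right)} = \left(51 + 3 \cdot 2\right) 2 \cdot 5 \left(-4 + 6\right) \left(\left(-1\right) \left(-1\right)\right) = \left(51 + 6\right) 10 \cdot 2 \cdot 1 = 57 \cdot 20 \cdot 1 = 1140 \cdot 1 = 1140$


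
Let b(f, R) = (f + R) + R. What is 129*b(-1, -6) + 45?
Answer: -1632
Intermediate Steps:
b(f, R) = f + 2*R (b(f, R) = (R + f) + R = f + 2*R)
129*b(-1, -6) + 45 = 129*(-1 + 2*(-6)) + 45 = 129*(-1 - 12) + 45 = 129*(-13) + 45 = -1677 + 45 = -1632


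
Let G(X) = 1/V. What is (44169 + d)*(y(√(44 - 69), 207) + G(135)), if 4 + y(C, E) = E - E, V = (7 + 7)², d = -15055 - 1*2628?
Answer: -10369269/98 ≈ -1.0581e+5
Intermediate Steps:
d = -17683 (d = -15055 - 2628 = -17683)
V = 196 (V = 14² = 196)
G(X) = 1/196
y(C, E) = -4 (y(C, E) = -4 + (E - E) = -4 + 0 = -4)
(44169 + d)*(y(√(44 - 69), 207) + G(135)) = (44169 - 17683)*(-4 + 1/196) = 26486*(-783/196) = -10369269/98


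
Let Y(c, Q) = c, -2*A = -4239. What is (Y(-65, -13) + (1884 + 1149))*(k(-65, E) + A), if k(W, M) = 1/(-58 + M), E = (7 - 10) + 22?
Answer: 245333396/39 ≈ 6.2906e+6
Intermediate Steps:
A = 4239/2 (A = -½*(-4239) = 4239/2 ≈ 2119.5)
E = 19 (E = -3 + 22 = 19)
(Y(-65, -13) + (1884 + 1149))*(k(-65, E) + A) = (-65 + (1884 + 1149))*(1/(-58 + 19) + 4239/2) = (-65 + 3033)*(1/(-39) + 4239/2) = 2968*(-1/39 + 4239/2) = 2968*(165319/78) = 245333396/39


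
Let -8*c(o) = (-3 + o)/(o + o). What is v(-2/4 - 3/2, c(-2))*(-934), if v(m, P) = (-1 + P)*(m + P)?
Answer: -1192251/512 ≈ -2328.6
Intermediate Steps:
c(o) = -(-3 + o)/(16*o) (c(o) = -(-3 + o)/(8*(o + o)) = -(-3 + o)/(8*(2*o)) = -(-3 + o)*1/(2*o)/8 = -(-3 + o)/(16*o))
v(m, P) = (-1 + P)*(P + m)
v(-2/4 - 3/2, c(-2))*(-934) = (((1/16)*(3 - 1*(-2))/(-2))² - (3 - 1*(-2))/(16*(-2)) - (-2/4 - 3/2) + ((1/16)*(3 - 1*(-2))/(-2))*(-2/4 - 3/2))*(-934) = (((1/16)*(-½)*(3 + 2))² - (-1)*(3 + 2)/(16*2) - (-2*¼ - 3*½) + ((1/16)*(-½)*(3 + 2))*(-2*¼ - 3*½))*(-934) = (((1/16)*(-½)*5)² - (-1)*5/(16*2) - (-½ - 3/2) + ((1/16)*(-½)*5)*(-½ - 3/2))*(-934) = ((-5/32)² - 1*(-5/32) - 1*(-2) - 5/32*(-2))*(-934) = (25/1024 + 5/32 + 2 + 5/16)*(-934) = (2553/1024)*(-934) = -1192251/512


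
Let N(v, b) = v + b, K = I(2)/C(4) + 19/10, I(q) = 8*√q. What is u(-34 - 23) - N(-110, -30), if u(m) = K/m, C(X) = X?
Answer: 4199/30 - 2*√2/57 ≈ 139.92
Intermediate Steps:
K = 19/10 + 2*√2 (K = (8*√2)/4 + 19/10 = (8*√2)*(¼) + 19*(⅒) = 2*√2 + 19/10 = 19/10 + 2*√2 ≈ 4.7284)
N(v, b) = b + v
u(m) = (19/10 + 2*√2)/m
u(-34 - 23) - N(-110, -30) = (19 + 20*√2)/(10*(-34 - 23)) - (-30 - 110) = (⅒)*(19 + 20*√2)/(-57) - 1*(-140) = (⅒)*(-1/57)*(19 + 20*√2) + 140 = (-1/30 - 2*√2/57) + 140 = 4199/30 - 2*√2/57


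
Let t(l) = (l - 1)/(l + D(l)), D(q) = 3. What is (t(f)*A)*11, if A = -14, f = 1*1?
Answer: 0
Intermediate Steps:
f = 1
t(l) = (-1 + l)/(3 + l) (t(l) = (l - 1)/(l + 3) = (-1 + l)/(3 + l))
(t(f)*A)*11 = (((-1 + 1)/(3 + 1))*(-14))*11 = ((0/4)*(-14))*11 = (((1/4)*0)*(-14))*11 = (0*(-14))*11 = 0*11 = 0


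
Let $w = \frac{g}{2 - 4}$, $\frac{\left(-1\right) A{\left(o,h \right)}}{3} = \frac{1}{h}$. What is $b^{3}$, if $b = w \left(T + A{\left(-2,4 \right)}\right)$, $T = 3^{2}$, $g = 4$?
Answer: $- \frac{35937}{8} \approx -4492.1$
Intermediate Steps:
$A{\left(o,h \right)} = - \frac{3}{h}$
$w = -2$ ($w = \frac{4}{2 - 4} = \frac{4}{-2} = 4 \left(- \frac{1}{2}\right) = -2$)
$T = 9$
$b = - \frac{33}{2}$ ($b = - 2 \left(9 - \frac{3}{4}\right) = \left(-2\right) \frac{33}{4} = - \frac{33}{2} \approx -16.5$)
$b^{3} = \left(- \frac{33}{2}\right)^{3} = - \frac{35937}{8}$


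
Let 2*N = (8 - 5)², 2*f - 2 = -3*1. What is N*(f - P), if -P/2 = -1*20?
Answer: -729/4 ≈ -182.25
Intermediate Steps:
P = 40 (P = -(-2)*20 = -2*(-20) = 40)
f = -½ (f = 1 + (-3*1)/2 = 1 + (½)*(-3) = 1 - 3/2 = -½ ≈ -0.50000)
N = 9/2 (N = (8 - 5)²/2 = (½)*3² = (½)*9 = 9/2 ≈ 4.5000)
N*(f - P) = 9*(-½ - 1*40)/2 = 9*(-½ - 40)/2 = (9/2)*(-81/2) = -729/4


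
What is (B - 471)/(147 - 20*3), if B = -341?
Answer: -28/3 ≈ -9.3333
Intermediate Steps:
(B - 471)/(147 - 20*3) = (-341 - 471)/(147 - 20*3) = -812/(147 - 60) = -812/87 = -812*1/87 = -28/3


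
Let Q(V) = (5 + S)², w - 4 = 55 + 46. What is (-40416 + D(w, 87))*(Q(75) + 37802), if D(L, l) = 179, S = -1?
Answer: -1521682866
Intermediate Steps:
w = 105 (w = 4 + (55 + 46) = 4 + 101 = 105)
Q(V) = 16 (Q(V) = (5 - 1)² = 4² = 16)
(-40416 + D(w, 87))*(Q(75) + 37802) = (-40416 + 179)*(16 + 37802) = -40237*37818 = -1521682866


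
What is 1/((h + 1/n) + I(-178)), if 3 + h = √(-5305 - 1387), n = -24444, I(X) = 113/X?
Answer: -17203377910068/31734897228029881 - 9465739732512*I*√1673/31734897228029881 ≈ -0.0005421 - 0.0122*I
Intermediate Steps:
h = -3 + 2*I*√1673 (h = -3 + √(-5305 - 1387) = -3 + √(-6692) = -3 + 2*I*√1673 ≈ -3.0 + 81.805*I)
1/((h + 1/n) + I(-178)) = 1/(((-3 + 2*I*√1673) + 1/(-24444)) + 113/(-178)) = 1/(((-3 + 2*I*√1673) - 1/24444) + 113*(-1/178)) = 1/((-73333/24444 + 2*I*√1673) - 113/178) = 1/(-7907723/2175516 + 2*I*√1673)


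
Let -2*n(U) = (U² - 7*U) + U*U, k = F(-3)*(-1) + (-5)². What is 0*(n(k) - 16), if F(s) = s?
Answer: 0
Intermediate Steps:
k = 28 (k = -3*(-1) + (-5)² = 3 + 25 = 28)
n(U) = -U² + 7*U/2 (n(U) = -((U² - 7*U) + U*U)/2 = -((U² - 7*U) + U²)/2 = -(-7*U + 2*U²)/2 = -U² + 7*U/2)
0*(n(k) - 16) = 0*((½)*28*(7 - 2*28) - 16) = 0*((½)*28*(7 - 56) - 16) = 0*((½)*28*(-49) - 16) = 0*(-686 - 16) = 0*(-702) = 0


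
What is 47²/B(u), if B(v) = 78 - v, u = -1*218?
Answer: 2209/296 ≈ 7.4628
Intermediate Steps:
u = -218
47²/B(u) = 47²/(78 - 1*(-218)) = 2209/(78 + 218) = 2209/296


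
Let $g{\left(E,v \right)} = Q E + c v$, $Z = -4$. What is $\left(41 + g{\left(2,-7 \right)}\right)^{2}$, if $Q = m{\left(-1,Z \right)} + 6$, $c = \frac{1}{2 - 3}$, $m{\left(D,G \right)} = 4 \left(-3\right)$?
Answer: $1296$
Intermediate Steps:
$m{\left(D,G \right)} = -12$
$c = -1$ ($c = \frac{1}{-1} = -1$)
$Q = -6$ ($Q = -12 + 6 = -6$)
$g{\left(E,v \right)} = - v - 6 E$ ($g{\left(E,v \right)} = - 6 E - v = - v - 6 E$)
$\left(41 + g{\left(2,-7 \right)}\right)^{2} = \left(41 - 5\right)^{2} = 36^{2} = 1296$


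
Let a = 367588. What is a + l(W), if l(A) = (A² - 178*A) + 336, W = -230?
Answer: 461764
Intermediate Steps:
l(A) = 336 + A² - 178*A
a + l(W) = 367588 + (336 + (-230)² - 178*(-230)) = 367588 + (336 + 52900 + 40940) = 367588 + 94176 = 461764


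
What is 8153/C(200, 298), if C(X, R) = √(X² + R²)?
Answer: 8153*√32201/64402 ≈ 22.717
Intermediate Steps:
C(X, R) = √(R² + X²)
8153/C(200, 298) = 8153/(√(298² + 200²)) = 8153/(√(88804 + 40000)) = 8153/(√128804) = 8153/((2*√32201)) = 8153*(√32201/64402) = 8153*√32201/64402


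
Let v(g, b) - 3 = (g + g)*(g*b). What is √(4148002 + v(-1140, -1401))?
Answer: I*√3637331195 ≈ 60310.0*I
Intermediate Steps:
v(g, b) = 3 + 2*b*g² (v(g, b) = 3 + (g + g)*(g*b) = 3 + (2*g)*(b*g) = 3 + 2*b*g²)
√(4148002 + v(-1140, -1401)) = √(4148002 + (3 + 2*(-1401)*(-1140)²)) = √(4148002 + (3 + 2*(-1401)*1299600)) = √(4148002 + (3 - 3641479200)) = √(4148002 - 3641479197) = √(-3637331195) = I*√3637331195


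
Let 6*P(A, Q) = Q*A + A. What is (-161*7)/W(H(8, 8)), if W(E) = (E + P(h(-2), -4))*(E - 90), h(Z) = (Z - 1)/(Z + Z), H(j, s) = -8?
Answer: -92/67 ≈ -1.3731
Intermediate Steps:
h(Z) = (-1 + Z)/(2*Z) (h(Z) = (-1 + Z)/((2*Z)) = (-1 + Z)*(1/(2*Z)) = (-1 + Z)/(2*Z))
P(A, Q) = A/6 + A*Q/6 (P(A, Q) = (Q*A + A)/6 = (A*Q + A)/6 = (A + A*Q)/6 = A/6 + A*Q/6)
W(E) = (-90 + E)*(-3/8 + E) (W(E) = (E + ((½)*(-1 - 2)/(-2))*(1 - 4)/6)*(E - 90) = (E + (⅙)*((½)*(-½)*(-3))*(-3))*(-90 + E) = (E + (⅙)*(¾)*(-3))*(-90 + E) = (E - 3/8)*(-90 + E) = (-3/8 + E)*(-90 + E) = (-90 + E)*(-3/8 + E))
(-161*7)/W(H(8, 8)) = (-161*7)/(135/4 + (-8)² - 723/8*(-8)) = -1127/(135/4 + 64 + 723) = -1127/3283/4 = -1127*4/3283 = -92/67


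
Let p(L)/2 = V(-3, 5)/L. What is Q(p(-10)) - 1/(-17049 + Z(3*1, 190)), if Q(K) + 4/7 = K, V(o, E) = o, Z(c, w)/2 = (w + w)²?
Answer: 271716/9511285 ≈ 0.028568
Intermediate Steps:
Z(c, w) = 8*w² (Z(c, w) = 2*(w + w)² = 2*(2*w)² = 2*(4*w²) = 8*w²)
p(L) = -6/L (p(L) = 2*(-3/L) = -6/L)
Q(K) = -4/7 + K
Q(p(-10)) - 1/(-17049 + Z(3*1, 190)) = (-4/7 - 6/(-10)) - 1/(-17049 + 8*190²) = (-4/7 - 6*(-⅒)) - 1/(-17049 + 8*36100) = (-4/7 + ⅗) - 1/(-17049 + 288800) = 1/35 - 1/271751 = 271716/9511285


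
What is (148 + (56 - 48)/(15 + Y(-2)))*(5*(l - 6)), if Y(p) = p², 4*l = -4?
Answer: -98700/19 ≈ -5194.7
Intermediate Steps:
l = -1 (l = (¼)*(-4) = -1)
(148 + (56 - 48)/(15 + Y(-2)))*(5*(l - 6)) = (148 + (56 - 48)/(15 + (-2)²))*(5*(-1 - 6)) = (148 + 8/(15 + 4))*(5*(-7)) = (148 + 8/19)*(-35) = (2820/19)*(-35) = -98700/19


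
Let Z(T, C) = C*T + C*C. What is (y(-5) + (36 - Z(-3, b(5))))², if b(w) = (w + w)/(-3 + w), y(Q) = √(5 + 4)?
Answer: 841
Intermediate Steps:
y(Q) = 3 (y(Q) = √9 = 3)
b(w) = 2*w/(-3 + w) (b(w) = (2*w)/(-3 + w) = 2*w/(-3 + w))
Z(T, C) = C² + C*T (Z(T, C) = C*T + C² = C² + C*T)
(y(-5) + (36 - Z(-3, b(5))))² = (3 + (36 - 2*5/(-3 + 5)*(2*5/(-3 + 5) - 3)))² = (3 + (36 - 2*5/2*(2*5/2 - 3)))² = (3 + (36 - 2*5*(½)*(2*5*(½) - 3)))² = (3 + (36 - 5*(5 - 3)))² = (3 + (36 - 5*2))² = (3 + (36 - 1*10))² = (3 + (36 - 10))² = (3 + 26)² = 29² = 841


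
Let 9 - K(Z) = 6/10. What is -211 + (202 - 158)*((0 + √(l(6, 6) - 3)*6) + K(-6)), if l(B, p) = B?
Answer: 793/5 + 264*√3 ≈ 615.86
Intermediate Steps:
K(Z) = 42/5 (K(Z) = 9 - 6/10 = 9 - 1*⅗ = 9 - ⅗ = 42/5)
-211 + (202 - 158)*((0 + √(l(6, 6) - 3)*6) + K(-6)) = -211 + (202 - 158)*((0 + √(6 - 3)*6) + 42/5) = -211 + 44*((0 + √3*6) + 42/5) = -211 + 44*((0 + 6*√3) + 42/5) = -211 + 44*(6*√3 + 42/5) = -211 + 44*(42/5 + 6*√3) = -211 + (1848/5 + 264*√3) = 793/5 + 264*√3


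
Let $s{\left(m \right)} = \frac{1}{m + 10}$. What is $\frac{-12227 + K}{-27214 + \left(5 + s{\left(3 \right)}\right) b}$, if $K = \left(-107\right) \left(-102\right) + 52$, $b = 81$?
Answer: $\frac{16393}{348436} \approx 0.047047$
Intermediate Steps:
$s{\left(m \right)} = \frac{1}{10 + m}$
$K = 10966$ ($K = 10914 + 52 = 10966$)
$\frac{-12227 + K}{-27214 + \left(5 + s{\left(3 \right)}\right) b} = \frac{-12227 + 10966}{-27214 + \left(5 + \frac{1}{10 + 3}\right) 81} = - \frac{1261}{-27214 + \left(5 + \frac{1}{13}\right) 81} = - \frac{1261}{-27214 + \frac{66}{13} \cdot 81} = - \frac{1261}{-27214 + \frac{5346}{13}} = - \frac{1261}{- \frac{348436}{13}} = \left(-1261\right) \left(- \frac{13}{348436}\right) = \frac{16393}{348436}$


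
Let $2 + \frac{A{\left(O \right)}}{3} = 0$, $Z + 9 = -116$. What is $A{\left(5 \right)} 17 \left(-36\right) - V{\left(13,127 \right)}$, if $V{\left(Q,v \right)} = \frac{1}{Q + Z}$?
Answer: $\frac{411265}{112} \approx 3672.0$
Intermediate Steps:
$Z = -125$ ($Z = -9 - 116 = -125$)
$A{\left(O \right)} = -6$ ($A{\left(O \right)} = -6 + 3 \cdot 0 = -6 + 0 = -6$)
$V{\left(Q,v \right)} = \frac{1}{-125 + Q}$ ($V{\left(Q,v \right)} = \frac{1}{Q - 125} = \frac{1}{-125 + Q}$)
$A{\left(5 \right)} 17 \left(-36\right) - V{\left(13,127 \right)} = \left(-6\right) 17 \left(-36\right) - \frac{1}{-125 + 13} = \left(-102\right) \left(-36\right) - \frac{1}{-112} = 3672 - - \frac{1}{112} = 3672 + \frac{1}{112} = \frac{411265}{112}$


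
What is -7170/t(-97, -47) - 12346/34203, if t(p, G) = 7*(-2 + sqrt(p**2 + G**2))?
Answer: -747088064/1390317747 - 3585*sqrt(11618)/40649 ≈ -10.044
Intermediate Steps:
t(p, G) = -14 + 7*sqrt(G**2 + p**2) (t(p, G) = 7*(-2 + sqrt(G**2 + p**2)) = -14 + 7*sqrt(G**2 + p**2))
-7170/t(-97, -47) - 12346/34203 = -7170/(-14 + 7*sqrt((-47)**2 + (-97)**2)) - 12346/34203 = -7170/(-14 + 7*sqrt(2209 + 9409)) - 12346*1/34203 = -7170/(-14 + 7*sqrt(11618)) - 12346/34203 = -12346/34203 - 7170/(-14 + 7*sqrt(11618))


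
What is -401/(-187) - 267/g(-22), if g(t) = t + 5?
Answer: 3338/187 ≈ 17.850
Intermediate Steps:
g(t) = 5 + t
-401/(-187) - 267/g(-22) = -401/(-187) - 267/(5 - 22) = -401*(-1/187) - 267/(-17) = 401/187 - 267*(-1/17) = 401/187 + 267/17 = 3338/187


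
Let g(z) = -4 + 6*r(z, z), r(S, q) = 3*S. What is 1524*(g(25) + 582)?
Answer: 1566672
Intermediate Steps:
g(z) = -4 + 18*z (g(z) = -4 + 6*(3*z) = -4 + 18*z)
1524*(g(25) + 582) = 1524*((-4 + 18*25) + 582) = 1524*((-4 + 450) + 582) = 1524*(446 + 582) = 1524*1028 = 1566672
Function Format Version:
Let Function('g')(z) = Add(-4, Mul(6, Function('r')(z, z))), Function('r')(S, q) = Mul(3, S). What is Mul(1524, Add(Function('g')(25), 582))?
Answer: 1566672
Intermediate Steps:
Function('g')(z) = Add(-4, Mul(18, z)) (Function('g')(z) = Add(-4, Mul(6, Mul(3, z))) = Add(-4, Mul(18, z)))
Mul(1524, Add(Function('g')(25), 582)) = Mul(1524, Add(Add(-4, Mul(18, 25)), 582)) = Mul(1524, Add(Add(-4, 450), 582)) = Mul(1524, Add(446, 582)) = Mul(1524, 1028) = 1566672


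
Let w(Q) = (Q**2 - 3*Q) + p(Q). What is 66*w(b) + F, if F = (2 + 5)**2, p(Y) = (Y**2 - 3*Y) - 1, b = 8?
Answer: 5263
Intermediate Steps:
p(Y) = -1 + Y**2 - 3*Y
w(Q) = -1 - 6*Q + 2*Q**2 (w(Q) = (Q**2 - 3*Q) + (-1 + Q**2 - 3*Q) = -1 - 6*Q + 2*Q**2)
F = 49 (F = 7**2 = 49)
66*w(b) + F = 66*(-1 - 6*8 + 2*8**2) + 49 = 66*(-1 - 48 + 2*64) + 49 = 66*(-1 - 48 + 128) + 49 = 66*79 + 49 = 5214 + 49 = 5263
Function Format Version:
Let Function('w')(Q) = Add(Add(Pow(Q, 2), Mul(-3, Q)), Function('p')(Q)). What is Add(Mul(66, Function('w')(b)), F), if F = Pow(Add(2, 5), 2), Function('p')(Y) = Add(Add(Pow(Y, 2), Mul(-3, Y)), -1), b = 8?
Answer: 5263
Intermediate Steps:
Function('p')(Y) = Add(-1, Pow(Y, 2), Mul(-3, Y))
Function('w')(Q) = Add(-1, Mul(-6, Q), Mul(2, Pow(Q, 2))) (Function('w')(Q) = Add(Add(Pow(Q, 2), Mul(-3, Q)), Add(-1, Pow(Q, 2), Mul(-3, Q))) = Add(-1, Mul(-6, Q), Mul(2, Pow(Q, 2))))
F = 49 (F = Pow(7, 2) = 49)
Add(Mul(66, Function('w')(b)), F) = Add(Mul(66, Add(-1, Mul(-6, 8), Mul(2, Pow(8, 2)))), 49) = Add(Mul(66, Add(-1, -48, Mul(2, 64))), 49) = Add(Mul(66, Add(-1, -48, 128)), 49) = Add(Mul(66, 79), 49) = Add(5214, 49) = 5263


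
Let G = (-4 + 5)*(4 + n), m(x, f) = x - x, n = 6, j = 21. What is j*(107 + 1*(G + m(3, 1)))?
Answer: 2457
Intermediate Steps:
m(x, f) = 0
G = 10 (G = (-4 + 5)*(4 + 6) = 1*10 = 10)
j*(107 + 1*(G + m(3, 1))) = 21*(107 + 1*(10 + 0)) = 21*(107 + 1*10) = 21*(107 + 10) = 21*117 = 2457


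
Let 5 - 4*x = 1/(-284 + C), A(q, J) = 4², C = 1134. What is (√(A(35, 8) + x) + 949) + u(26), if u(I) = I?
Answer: 975 + √1994066/340 ≈ 979.15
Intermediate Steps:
A(q, J) = 16
x = 4249/3400 (x = 5/4 - 1/(4*(-284 + 1134)) = 5/4 - ¼/850 = 5/4 - ¼*1/850 = 5/4 - 1/3400 = 4249/3400 ≈ 1.2497)
(√(A(35, 8) + x) + 949) + u(26) = (√(16 + 4249/3400) + 949) + 26 = (√(58649/3400) + 949) + 26 = (√1994066/340 + 949) + 26 = (949 + √1994066/340) + 26 = 975 + √1994066/340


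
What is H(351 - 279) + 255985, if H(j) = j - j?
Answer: 255985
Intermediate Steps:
H(j) = 0
H(351 - 279) + 255985 = 0 + 255985 = 255985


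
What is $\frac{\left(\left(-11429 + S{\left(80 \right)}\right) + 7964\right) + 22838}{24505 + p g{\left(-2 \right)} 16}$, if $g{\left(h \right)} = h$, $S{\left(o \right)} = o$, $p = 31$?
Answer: $\frac{2779}{3359} \approx 0.82733$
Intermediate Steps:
$\frac{\left(\left(-11429 + S{\left(80 \right)}\right) + 7964\right) + 22838}{24505 + p g{\left(-2 \right)} 16} = \frac{\left(\left(-11429 + 80\right) + 7964\right) + 22838}{24505 + 31 \left(-2\right) 16} = \frac{\left(-11349 + 7964\right) + 22838}{24505 - 992} = \frac{-3385 + 22838}{24505 - 992} = \frac{19453}{23513} = 19453 \cdot \frac{1}{23513} = \frac{2779}{3359}$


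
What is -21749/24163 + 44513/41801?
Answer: 166437670/1010037563 ≈ 0.16478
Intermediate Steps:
-21749/24163 + 44513/41801 = 166437670/1010037563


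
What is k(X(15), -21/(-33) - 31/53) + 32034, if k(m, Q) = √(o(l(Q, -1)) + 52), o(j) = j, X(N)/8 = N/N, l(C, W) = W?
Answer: 32034 + √51 ≈ 32041.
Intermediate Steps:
X(N) = 8 (X(N) = 8*(N/N) = 8*1 = 8)
k(m, Q) = √51 (k(m, Q) = √(-1 + 52) = √51)
k(X(15), -21/(-33) - 31/53) + 32034 = √51 + 32034 = 32034 + √51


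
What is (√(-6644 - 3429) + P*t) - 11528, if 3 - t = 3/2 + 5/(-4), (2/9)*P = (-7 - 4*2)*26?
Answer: -65417/4 + I*√10073 ≈ -16354.0 + 100.36*I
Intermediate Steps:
P = -1755 (P = 9*((-7 - 4*2)*26)/2 = 9*((-7 - 8)*26)/2 = 9*(-15*26)/2 = (9/2)*(-390) = -1755)
t = 11/4 (t = 3 - (3/2 + 5/(-4)) = 3 - (3*(½) + 5*(-¼)) = 3 - (3/2 - 5/4) = 3 - 1*¼ = 3 - ¼ = 11/4 ≈ 2.7500)
(√(-6644 - 3429) + P*t) - 11528 = (√(-6644 - 3429) - 1755*11/4) - 11528 = (√(-10073) - 19305/4) - 11528 = (I*√10073 - 19305/4) - 11528 = (-19305/4 + I*√10073) - 11528 = -65417/4 + I*√10073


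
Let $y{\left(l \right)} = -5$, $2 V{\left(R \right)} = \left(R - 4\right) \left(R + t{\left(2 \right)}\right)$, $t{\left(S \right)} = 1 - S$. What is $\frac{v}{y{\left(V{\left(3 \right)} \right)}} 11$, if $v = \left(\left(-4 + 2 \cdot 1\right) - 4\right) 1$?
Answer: $\frac{66}{5} \approx 13.2$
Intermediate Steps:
$V{\left(R \right)} = \frac{\left(-1 + R\right) \left(-4 + R\right)}{2}$ ($V{\left(R \right)} = \frac{\left(R - 4\right) \left(R + \left(1 - 2\right)\right)}{2} = \frac{\left(-4 + R\right) \left(R + \left(1 - 2\right)\right)}{2} = \frac{\left(-4 + R\right) \left(R - 1\right)}{2} = \frac{\left(-4 + R\right) \left(-1 + R\right)}{2} = \frac{\left(-1 + R\right) \left(-4 + R\right)}{2}$)
$v = -6$ ($v = \left(\left(-4 + 2\right) - 4\right) 1 = \left(-2 - 4\right) 1 = \left(-6\right) 1 = -6$)
$\frac{v}{y{\left(V{\left(3 \right)} \right)}} 11 = - \frac{6}{-5} \cdot 11 = \left(-6\right) \left(- \frac{1}{5}\right) 11 = \frac{6}{5} \cdot 11 = \frac{66}{5}$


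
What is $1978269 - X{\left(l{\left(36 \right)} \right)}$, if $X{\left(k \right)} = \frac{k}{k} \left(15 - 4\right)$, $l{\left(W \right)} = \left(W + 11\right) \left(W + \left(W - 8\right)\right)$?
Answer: $1978258$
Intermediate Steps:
$l{\left(W \right)} = \left(-8 + 2 W\right) \left(11 + W\right)$ ($l{\left(W \right)} = \left(11 + W\right) \left(W + \left(-8 + W\right)\right) = \left(11 + W\right) \left(-8 + 2 W\right) = \left(-8 + 2 W\right) \left(11 + W\right)$)
$X{\left(k \right)} = 11$ ($X{\left(k \right)} = 1 \cdot 11 = 11$)
$1978269 - X{\left(l{\left(36 \right)} \right)} = 1978269 - 11 = 1978258$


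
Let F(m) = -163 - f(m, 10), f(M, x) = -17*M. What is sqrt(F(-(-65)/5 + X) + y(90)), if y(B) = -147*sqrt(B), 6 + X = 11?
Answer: sqrt(143 - 441*sqrt(10)) ≈ 35.377*I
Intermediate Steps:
X = 5 (X = -6 + 11 = 5)
F(m) = -163 + 17*m (F(m) = -163 - (-17)*m = -163 + 17*m)
sqrt(F(-(-65)/5 + X) + y(90)) = sqrt((-163 + 17*(-(-65)/5 + 5)) - 441*sqrt(10)) = sqrt((-163 + 17*(-5*(-13/5) + 5)) - 441*sqrt(10)) = sqrt((-163 + 17*(13 + 5)) - 441*sqrt(10)) = sqrt((-163 + 17*18) - 441*sqrt(10)) = sqrt((-163 + 306) - 441*sqrt(10)) = sqrt(143 - 441*sqrt(10))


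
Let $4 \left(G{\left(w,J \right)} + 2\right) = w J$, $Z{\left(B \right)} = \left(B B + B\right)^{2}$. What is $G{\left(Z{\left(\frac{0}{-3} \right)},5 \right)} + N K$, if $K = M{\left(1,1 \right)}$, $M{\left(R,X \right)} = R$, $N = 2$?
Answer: $0$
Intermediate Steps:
$Z{\left(B \right)} = \left(B + B^{2}\right)^{2}$ ($Z{\left(B \right)} = \left(B^{2} + B\right)^{2} = \left(B + B^{2}\right)^{2}$)
$K = 1$
$G{\left(w,J \right)} = -2 + \frac{J w}{4}$ ($G{\left(w,J \right)} = -2 + \frac{w J}{4} = -2 + \frac{J w}{4}$)
$G{\left(Z{\left(\frac{0}{-3} \right)},5 \right)} + N K = \left(-2 + \frac{1}{4} \cdot 5 \left(\frac{0}{-3}\right)^{2} \left(1 + \frac{0}{-3}\right)^{2}\right) + 2 \cdot 1 = \left(-2 + \frac{1}{4} \cdot 5 \left(0 \left(- \frac{1}{3}\right)\right)^{2} \left(1 + 0 \left(- \frac{1}{3}\right)\right)^{2}\right) + 2 = \left(-2 + \frac{1}{4} \cdot 5 \cdot 0^{2} \left(1 + 0\right)^{2}\right) + 2 = \left(-2 + \frac{1}{4} \cdot 5 \cdot 0 \cdot 1^{2}\right) + 2 = \left(-2 + \frac{1}{4} \cdot 5 \cdot 0 \cdot 1\right) + 2 = \left(-2 + \frac{1}{4} \cdot 5 \cdot 0\right) + 2 = \left(-2 + 0\right) + 2 = -2 + 2 = 0$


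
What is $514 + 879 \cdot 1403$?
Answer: $1233751$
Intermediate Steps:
$514 + 879 \cdot 1403 = 514 + 1233237 = 1233751$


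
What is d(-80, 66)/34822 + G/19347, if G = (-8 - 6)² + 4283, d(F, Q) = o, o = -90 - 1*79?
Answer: 50899365/224567078 ≈ 0.22666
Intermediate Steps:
o = -169 (o = -90 - 79 = -169)
d(F, Q) = -169
G = 4479 (G = (-14)² + 4283 = 196 + 4283 = 4479)
d(-80, 66)/34822 + G/19347 = -169/34822 + 4479/19347 = -169*1/34822 + 4479*(1/19347) = -169/34822 + 1493/6449 = 50899365/224567078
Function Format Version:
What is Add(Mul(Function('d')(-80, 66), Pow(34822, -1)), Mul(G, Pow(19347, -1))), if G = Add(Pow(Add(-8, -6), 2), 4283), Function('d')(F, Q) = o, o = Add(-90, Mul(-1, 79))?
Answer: Rational(50899365, 224567078) ≈ 0.22666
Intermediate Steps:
o = -169 (o = Add(-90, -79) = -169)
Function('d')(F, Q) = -169
G = 4479 (G = Add(Pow(-14, 2), 4283) = Add(196, 4283) = 4479)
Add(Mul(Function('d')(-80, 66), Pow(34822, -1)), Mul(G, Pow(19347, -1))) = Add(Mul(-169, Pow(34822, -1)), Mul(4479, Pow(19347, -1))) = Add(Mul(-169, Rational(1, 34822)), Mul(4479, Rational(1, 19347))) = Add(Rational(-169, 34822), Rational(1493, 6449)) = Rational(50899365, 224567078)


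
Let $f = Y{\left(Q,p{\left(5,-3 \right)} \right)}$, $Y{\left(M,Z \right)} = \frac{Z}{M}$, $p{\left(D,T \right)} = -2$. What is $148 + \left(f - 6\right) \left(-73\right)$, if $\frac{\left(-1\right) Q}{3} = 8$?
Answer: $\frac{6959}{12} \approx 579.92$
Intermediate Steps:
$Q = -24$ ($Q = \left(-3\right) 8 = -24$)
$f = \frac{1}{12}$ ($f = - \frac{2}{-24} = \left(-2\right) \left(- \frac{1}{24}\right) = \frac{1}{12} \approx 0.083333$)
$148 + \left(f - 6\right) \left(-73\right) = 148 + \left(\frac{1}{12} - 6\right) \left(-73\right) = 148 - - \frac{5183}{12} = 148 + \frac{5183}{12} = \frac{6959}{12}$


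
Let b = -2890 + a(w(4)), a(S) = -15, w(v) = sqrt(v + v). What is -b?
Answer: 2905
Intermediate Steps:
w(v) = sqrt(2)*sqrt(v) (w(v) = sqrt(2*v) = sqrt(2)*sqrt(v))
b = -2905 (b = -2890 - 15 = -2905)
-b = -1*(-2905) = 2905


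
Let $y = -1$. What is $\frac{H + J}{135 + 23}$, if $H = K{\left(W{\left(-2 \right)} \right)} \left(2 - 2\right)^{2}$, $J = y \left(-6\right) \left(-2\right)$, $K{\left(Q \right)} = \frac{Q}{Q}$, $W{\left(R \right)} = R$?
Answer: $- \frac{6}{79} \approx -0.075949$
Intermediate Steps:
$K{\left(Q \right)} = 1$
$J = -12$ ($J = \left(-1\right) \left(-6\right) \left(-2\right) = 6 \left(-2\right) = -12$)
$H = 0$ ($H = 1 \left(2 - 2\right)^{2} = 1 \cdot 0^{2} = 1 \cdot 0 = 0$)
$\frac{H + J}{135 + 23} = \frac{0 - 12}{135 + 23} = - \frac{12}{158} = \left(-12\right) \frac{1}{158} = - \frac{6}{79}$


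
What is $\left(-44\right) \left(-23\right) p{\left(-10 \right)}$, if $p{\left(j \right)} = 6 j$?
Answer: $-60720$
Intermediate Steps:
$\left(-44\right) \left(-23\right) p{\left(-10 \right)} = \left(-44\right) \left(-23\right) 6 \left(-10\right) = 1012 \left(-60\right) = -60720$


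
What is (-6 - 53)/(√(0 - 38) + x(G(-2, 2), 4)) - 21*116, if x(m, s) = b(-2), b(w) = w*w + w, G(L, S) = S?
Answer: (-2436*√38 + 4931*I)/(√38 - 2*I) ≈ -2438.8 + 8.6595*I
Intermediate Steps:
b(w) = w + w² (b(w) = w² + w = w + w²)
x(m, s) = 2 (x(m, s) = -2*(1 - 2) = -2*(-1) = 2)
(-6 - 53)/(√(0 - 38) + x(G(-2, 2), 4)) - 21*116 = (-6 - 53)/(√(0 - 38) + 2) - 21*116 = -59/(√(-38) + 2) - 2436 = -59/(I*√38 + 2) - 2436 = -59/(2 + I*√38) - 2436 = -2436 - 59/(2 + I*√38)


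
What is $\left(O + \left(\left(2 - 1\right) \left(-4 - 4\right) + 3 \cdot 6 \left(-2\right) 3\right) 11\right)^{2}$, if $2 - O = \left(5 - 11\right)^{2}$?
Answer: $1716100$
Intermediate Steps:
$O = -34$ ($O = 2 - \left(5 - 11\right)^{2} = 2 - \left(-6\right)^{2} = 2 - 36 = -34$)
$\left(O + \left(\left(2 - 1\right) \left(-4 - 4\right) + 3 \cdot 6 \left(-2\right) 3\right) 11\right)^{2} = \left(-34 + \left(\left(2 - 1\right) \left(-4 - 4\right) + 3 \cdot 6 \left(-2\right) 3\right) 11\right)^{2} = \left(-34 + \left(1 \left(-8\right) + 18 \left(-2\right) 3\right) 11\right)^{2} = \left(-34 + \left(-8 - 108\right) 11\right)^{2} = \left(-34 - 1276\right)^{2} = \left(-1310\right)^{2} = 1716100$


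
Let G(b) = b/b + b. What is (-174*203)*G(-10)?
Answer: 317898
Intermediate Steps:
G(b) = 1 + b
(-174*203)*G(-10) = (-174*203)*(1 - 10) = -35322*(-9) = 317898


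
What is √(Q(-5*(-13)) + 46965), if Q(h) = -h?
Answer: 10*√469 ≈ 216.56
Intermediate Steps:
√(Q(-5*(-13)) + 46965) = √(-(-5)*(-13) + 46965) = √(-1*65 + 46965) = √(-65 + 46965) = √46900 = 10*√469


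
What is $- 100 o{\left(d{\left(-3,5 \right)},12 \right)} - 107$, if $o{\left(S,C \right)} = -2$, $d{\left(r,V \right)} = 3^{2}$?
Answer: $93$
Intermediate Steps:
$d{\left(r,V \right)} = 9$
$- 100 o{\left(d{\left(-3,5 \right)},12 \right)} - 107 = \left(-100\right) \left(-2\right) - 107 = 200 - 107 = 93$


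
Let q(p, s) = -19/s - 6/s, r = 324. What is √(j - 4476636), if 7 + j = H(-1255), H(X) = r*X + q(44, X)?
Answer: 8*I*√4807038297/251 ≈ 2209.8*I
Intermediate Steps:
q(p, s) = -25/s
H(X) = -25/X + 324*X (H(X) = 324*X - 25/X = -25/X + 324*X)
j = -102063372/251 (j = -7 + (-25/(-1255) + 324*(-1255)) = -7 + (-25*(-1/1255) - 406620) = -7 + (5/251 - 406620) = -7 - 102061615/251 = -102063372/251 ≈ -4.0663e+5)
√(j - 4476636) = √(-102063372/251 - 4476636) = √(-1225699008/251) = 8*I*√4807038297/251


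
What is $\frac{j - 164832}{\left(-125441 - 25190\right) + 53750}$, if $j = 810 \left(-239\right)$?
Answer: $\frac{358422}{96881} \approx 3.6996$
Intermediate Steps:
$j = -193590$
$\frac{j - 164832}{\left(-125441 - 25190\right) + 53750} = \frac{-193590 - 164832}{\left(-125441 - 25190\right) + 53750} = - \frac{358422}{-150631 + 53750} = - \frac{358422}{-96881} = \left(-358422\right) \left(- \frac{1}{96881}\right) = \frac{358422}{96881}$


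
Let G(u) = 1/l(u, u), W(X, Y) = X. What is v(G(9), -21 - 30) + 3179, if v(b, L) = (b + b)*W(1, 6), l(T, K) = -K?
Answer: 28609/9 ≈ 3178.8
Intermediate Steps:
G(u) = -1/u (G(u) = 1/(-u) = -1/u)
v(b, L) = 2*b (v(b, L) = (b + b)*1 = (2*b)*1 = 2*b)
v(G(9), -21 - 30) + 3179 = 2*(-1/9) + 3179 = 2*(-1*⅑) + 3179 = 2*(-⅑) + 3179 = -2/9 + 3179 = 28609/9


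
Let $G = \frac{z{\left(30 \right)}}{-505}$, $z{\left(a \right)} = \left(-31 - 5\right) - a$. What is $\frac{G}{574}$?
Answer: $\frac{33}{144935} \approx 0.00022769$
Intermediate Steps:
$z{\left(a \right)} = -36 - a$
$G = \frac{66}{505}$ ($G = \frac{-36 - 30}{-505} = \left(-36 - 30\right) \left(- \frac{1}{505}\right) = \left(-66\right) \left(- \frac{1}{505}\right) = \frac{66}{505} \approx 0.13069$)
$\frac{G}{574} = \frac{66}{505 \cdot 574} = \frac{66}{505} \cdot \frac{1}{574} = \frac{33}{144935}$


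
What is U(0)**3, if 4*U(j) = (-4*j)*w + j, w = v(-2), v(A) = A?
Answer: 0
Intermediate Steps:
w = -2
U(j) = 9*j/4 (U(j) = (-4*j*(-2) + j)/4 = (8*j + j)/4 = (9*j)/4 = 9*j/4)
U(0)**3 = ((9/4)*0)**3 = 0**3 = 0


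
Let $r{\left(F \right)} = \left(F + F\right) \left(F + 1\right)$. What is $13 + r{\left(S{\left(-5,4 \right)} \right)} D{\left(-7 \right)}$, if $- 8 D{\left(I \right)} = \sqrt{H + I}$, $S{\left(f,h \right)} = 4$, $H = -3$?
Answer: $13 - 5 i \sqrt{10} \approx 13.0 - 15.811 i$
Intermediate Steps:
$r{\left(F \right)} = 2 F \left(1 + F\right)$
$D{\left(I \right)} = - \frac{\sqrt{-3 + I}}{8}$
$13 + r{\left(S{\left(-5,4 \right)} \right)} D{\left(-7 \right)} = 13 + 2 \cdot 4 \left(1 + 4\right) \left(- \frac{\sqrt{-3 - 7}}{8}\right) = 13 + 2 \cdot 4 \cdot 5 \left(- \frac{\sqrt{-10}}{8}\right) = 13 + 40 \left(- \frac{i \sqrt{10}}{8}\right) = 13 - 5 i \sqrt{10}$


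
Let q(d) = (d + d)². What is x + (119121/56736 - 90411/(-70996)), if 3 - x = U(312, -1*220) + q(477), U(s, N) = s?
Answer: -305600397219649/335669088 ≈ -9.1042e+5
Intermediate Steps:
q(d) = 4*d² (q(d) = (2*d)² = 4*d²)
x = -910425 (x = 3 - (312 + 4*477²) = 3 - (312 + 4*227529) = 3 - (312 + 910116) = 3 - 1*910428 = 3 - 910428 = -910425)
x + (119121/56736 - 90411/(-70996)) = -910425 + (119121/56736 - 90411/(-70996)) = -910425 + (119121*(1/56736) - 90411*(-1/70996)) = -910425 + (39707/18912 + 90411/70996) = -910425 + 1132222751/335669088 = -305600397219649/335669088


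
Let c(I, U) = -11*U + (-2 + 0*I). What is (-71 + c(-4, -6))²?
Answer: 49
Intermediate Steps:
c(I, U) = -2 - 11*U (c(I, U) = -11*U + (-2 + 0) = -11*U - 2 = -2 - 11*U)
(-71 + c(-4, -6))² = (-71 + (-2 - 11*(-6)))² = (-71 + (-2 + 66))² = (-71 + 64)² = (-7)² = 49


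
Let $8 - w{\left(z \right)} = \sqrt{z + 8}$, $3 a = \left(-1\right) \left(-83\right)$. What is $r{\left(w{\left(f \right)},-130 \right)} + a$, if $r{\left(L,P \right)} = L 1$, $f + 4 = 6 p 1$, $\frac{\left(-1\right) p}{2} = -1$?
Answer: $\frac{95}{3} \approx 31.667$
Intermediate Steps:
$p = 2$ ($p = \left(-2\right) \left(-1\right) = 2$)
$f = 8$ ($f = -4 + 6 \cdot 2 \cdot 1 = -4 + 12 \cdot 1 = -4 + 12 = 8$)
$a = \frac{83}{3}$ ($a = \frac{\left(-1\right) \left(-83\right)}{3} = \frac{1}{3} \cdot 83 = \frac{83}{3} \approx 27.667$)
$w{\left(z \right)} = 8 - \sqrt{8 + z}$ ($w{\left(z \right)} = 8 - \sqrt{z + 8} = 8 - \sqrt{8 + z}$)
$r{\left(L,P \right)} = L$
$r{\left(w{\left(f \right)},-130 \right)} + a = \left(8 - \sqrt{8 + 8}\right) + \frac{83}{3} = \left(8 - \sqrt{16}\right) + \frac{83}{3} = \left(8 - 4\right) + \frac{83}{3} = 4 + \frac{83}{3} = \frac{95}{3}$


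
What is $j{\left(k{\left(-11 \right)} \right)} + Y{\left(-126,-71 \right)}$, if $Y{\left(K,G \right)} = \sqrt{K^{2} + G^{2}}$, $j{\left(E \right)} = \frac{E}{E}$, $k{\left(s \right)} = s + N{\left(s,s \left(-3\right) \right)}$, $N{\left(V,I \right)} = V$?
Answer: $1 + \sqrt{20917} \approx 145.63$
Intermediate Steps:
$k{\left(s \right)} = 2 s$ ($k{\left(s \right)} = s + s = 2 s$)
$j{\left(E \right)} = 1$
$Y{\left(K,G \right)} = \sqrt{G^{2} + K^{2}}$
$j{\left(k{\left(-11 \right)} \right)} + Y{\left(-126,-71 \right)} = 1 + \sqrt{\left(-71\right)^{2} + \left(-126\right)^{2}} = 1 + \sqrt{5041 + 15876} = 1 + \sqrt{20917}$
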